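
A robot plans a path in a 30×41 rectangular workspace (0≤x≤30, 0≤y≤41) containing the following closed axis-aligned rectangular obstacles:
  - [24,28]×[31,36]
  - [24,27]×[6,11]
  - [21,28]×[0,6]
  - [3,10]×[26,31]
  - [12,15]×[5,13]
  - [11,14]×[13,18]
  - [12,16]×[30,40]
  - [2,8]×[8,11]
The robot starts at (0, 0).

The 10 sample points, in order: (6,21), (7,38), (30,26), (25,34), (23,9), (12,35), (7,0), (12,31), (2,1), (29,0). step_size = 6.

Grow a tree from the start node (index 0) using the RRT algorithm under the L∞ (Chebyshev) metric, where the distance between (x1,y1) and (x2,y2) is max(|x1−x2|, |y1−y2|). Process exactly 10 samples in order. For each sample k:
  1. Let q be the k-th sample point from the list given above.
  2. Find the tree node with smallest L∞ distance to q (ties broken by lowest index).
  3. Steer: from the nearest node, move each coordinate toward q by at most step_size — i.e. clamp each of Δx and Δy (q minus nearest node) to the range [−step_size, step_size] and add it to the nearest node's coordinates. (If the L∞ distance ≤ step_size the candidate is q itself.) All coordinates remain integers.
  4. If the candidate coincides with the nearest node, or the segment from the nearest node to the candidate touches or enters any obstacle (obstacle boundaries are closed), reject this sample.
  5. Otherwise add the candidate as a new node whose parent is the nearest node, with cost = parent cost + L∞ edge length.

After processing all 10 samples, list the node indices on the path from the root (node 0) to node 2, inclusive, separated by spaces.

Path: 0 1 2

1. q=(6,21) nearest=0 d=21 new=(6,6) → add node 1 parent=0 cost=6
2. q=(7,38) nearest=1 d=32 new=(7,12) → blocked by [2,8]×[8,11], reject
3. q=(30,26) nearest=1 d=24 new=(12,12) → blocked by [12,15]×[5,13], reject
4. q=(25,34) nearest=1 d=28 new=(12,12) → blocked by [12,15]×[5,13], reject
5. q=(23,9) nearest=1 d=17 new=(12,9) → blocked by [12,15]×[5,13], reject
6. q=(12,35) nearest=1 d=29 new=(12,12) → blocked by [12,15]×[5,13], reject
7. q=(7,0) nearest=1 d=6 new=(7,0) → add node 2 parent=1 cost=12
8. q=(12,31) nearest=1 d=25 new=(12,12) → blocked by [12,15]×[5,13], reject
9. q=(2,1) nearest=0 d=2 new=(2,1) → add node 3 parent=0 cost=2
10. q=(29,0) nearest=2 d=22 new=(13,0) → add node 4 parent=2 cost=18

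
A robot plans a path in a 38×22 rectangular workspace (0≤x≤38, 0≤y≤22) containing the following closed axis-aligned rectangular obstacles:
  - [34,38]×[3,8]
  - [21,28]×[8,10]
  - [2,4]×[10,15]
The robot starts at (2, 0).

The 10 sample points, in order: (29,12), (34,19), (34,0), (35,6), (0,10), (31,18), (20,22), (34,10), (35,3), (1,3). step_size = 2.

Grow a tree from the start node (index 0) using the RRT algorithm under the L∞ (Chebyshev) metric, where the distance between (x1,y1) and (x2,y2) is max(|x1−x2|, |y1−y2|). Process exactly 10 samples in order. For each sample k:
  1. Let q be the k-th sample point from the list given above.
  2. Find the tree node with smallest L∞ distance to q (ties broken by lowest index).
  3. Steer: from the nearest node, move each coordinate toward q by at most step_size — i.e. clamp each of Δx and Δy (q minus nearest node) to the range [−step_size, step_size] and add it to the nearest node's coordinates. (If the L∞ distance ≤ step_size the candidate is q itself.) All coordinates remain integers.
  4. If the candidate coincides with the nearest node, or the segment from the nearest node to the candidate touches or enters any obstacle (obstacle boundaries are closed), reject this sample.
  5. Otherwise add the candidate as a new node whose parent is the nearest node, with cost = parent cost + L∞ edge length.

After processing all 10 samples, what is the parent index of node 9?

Parent of node 9: 8

1. q=(29,12) nearest=0 d=27 new=(4,2) → add node 1 parent=0 cost=2
2. q=(34,19) nearest=1 d=30 new=(6,4) → add node 2 parent=1 cost=4
3. q=(34,0) nearest=2 d=28 new=(8,2) → add node 3 parent=2 cost=6
4. q=(35,6) nearest=3 d=27 new=(10,4) → add node 4 parent=3 cost=8
5. q=(0,10) nearest=2 d=6 new=(4,6) → add node 5 parent=2 cost=6
6. q=(31,18) nearest=4 d=21 new=(12,6) → add node 6 parent=4 cost=10
7. q=(20,22) nearest=5 d=16 new=(6,8) → add node 7 parent=5 cost=8
8. q=(34,10) nearest=6 d=22 new=(14,8) → add node 8 parent=6 cost=12
9. q=(35,3) nearest=8 d=21 new=(16,6) → add node 9 parent=8 cost=14
10. q=(1,3) nearest=0 d=3 new=(1,2) → add node 10 parent=0 cost=2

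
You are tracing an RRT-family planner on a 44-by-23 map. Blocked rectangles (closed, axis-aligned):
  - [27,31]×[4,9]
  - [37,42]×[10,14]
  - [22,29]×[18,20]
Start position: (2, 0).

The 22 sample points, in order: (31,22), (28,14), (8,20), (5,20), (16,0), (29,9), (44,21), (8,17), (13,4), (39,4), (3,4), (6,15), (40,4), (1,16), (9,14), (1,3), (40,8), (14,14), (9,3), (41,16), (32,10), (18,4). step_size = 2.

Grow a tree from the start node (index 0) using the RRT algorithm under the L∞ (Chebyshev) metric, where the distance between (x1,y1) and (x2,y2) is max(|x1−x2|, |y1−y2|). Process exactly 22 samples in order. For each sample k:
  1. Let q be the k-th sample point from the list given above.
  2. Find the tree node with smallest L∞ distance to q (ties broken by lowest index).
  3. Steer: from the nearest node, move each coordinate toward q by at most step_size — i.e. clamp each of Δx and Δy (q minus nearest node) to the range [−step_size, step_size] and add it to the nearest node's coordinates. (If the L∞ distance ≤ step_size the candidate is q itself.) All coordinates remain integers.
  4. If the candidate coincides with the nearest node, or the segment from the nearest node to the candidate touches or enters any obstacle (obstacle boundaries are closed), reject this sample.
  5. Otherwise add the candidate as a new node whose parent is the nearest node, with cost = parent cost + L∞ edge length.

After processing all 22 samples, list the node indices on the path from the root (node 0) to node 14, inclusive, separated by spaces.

1. q=(31,22) nearest=0 d=29 new=(4,2) → add node 1 parent=0 cost=2
2. q=(28,14) nearest=1 d=24 new=(6,4) → add node 2 parent=1 cost=4
3. q=(8,20) nearest=2 d=16 new=(8,6) → add node 3 parent=2 cost=6
4. q=(5,20) nearest=3 d=14 new=(6,8) → add node 4 parent=3 cost=8
5. q=(16,0) nearest=3 d=8 new=(10,4) → add node 5 parent=3 cost=8
6. q=(29,9) nearest=5 d=19 new=(12,6) → add node 6 parent=5 cost=10
7. q=(44,21) nearest=6 d=32 new=(14,8) → add node 7 parent=6 cost=12
8. q=(8,17) nearest=4 d=9 new=(8,10) → add node 8 parent=4 cost=10
9. q=(13,4) nearest=6 d=2 new=(13,4) → add node 9 parent=6 cost=12
10. q=(39,4) nearest=7 d=25 new=(16,6) → add node 10 parent=7 cost=14
11. q=(3,4) nearest=1 d=2 new=(3,4) → add node 11 parent=1 cost=4
12. q=(6,15) nearest=8 d=5 new=(6,12) → add node 12 parent=8 cost=12
13. q=(40,4) nearest=10 d=24 new=(18,4) → add node 13 parent=10 cost=16
14. q=(1,16) nearest=12 d=5 new=(4,14) → add node 14 parent=12 cost=14
15. q=(9,14) nearest=12 d=3 new=(8,14) → add node 15 parent=12 cost=14
16. q=(1,3) nearest=11 d=2 new=(1,3) → add node 16 parent=11 cost=6
17. q=(40,8) nearest=13 d=22 new=(20,6) → add node 17 parent=13 cost=18
18. q=(14,14) nearest=7 d=6 new=(14,10) → add node 18 parent=7 cost=14
19. q=(9,3) nearest=5 d=1 new=(9,3) → add node 19 parent=5 cost=9
20. q=(41,16) nearest=17 d=21 new=(22,8) → add node 20 parent=17 cost=20
21. q=(32,10) nearest=20 d=10 new=(24,10) → add node 21 parent=20 cost=22
22. q=(18,4) nearest=13 d=0 → coincident, reject

Path: 0 1 2 3 4 8 12 14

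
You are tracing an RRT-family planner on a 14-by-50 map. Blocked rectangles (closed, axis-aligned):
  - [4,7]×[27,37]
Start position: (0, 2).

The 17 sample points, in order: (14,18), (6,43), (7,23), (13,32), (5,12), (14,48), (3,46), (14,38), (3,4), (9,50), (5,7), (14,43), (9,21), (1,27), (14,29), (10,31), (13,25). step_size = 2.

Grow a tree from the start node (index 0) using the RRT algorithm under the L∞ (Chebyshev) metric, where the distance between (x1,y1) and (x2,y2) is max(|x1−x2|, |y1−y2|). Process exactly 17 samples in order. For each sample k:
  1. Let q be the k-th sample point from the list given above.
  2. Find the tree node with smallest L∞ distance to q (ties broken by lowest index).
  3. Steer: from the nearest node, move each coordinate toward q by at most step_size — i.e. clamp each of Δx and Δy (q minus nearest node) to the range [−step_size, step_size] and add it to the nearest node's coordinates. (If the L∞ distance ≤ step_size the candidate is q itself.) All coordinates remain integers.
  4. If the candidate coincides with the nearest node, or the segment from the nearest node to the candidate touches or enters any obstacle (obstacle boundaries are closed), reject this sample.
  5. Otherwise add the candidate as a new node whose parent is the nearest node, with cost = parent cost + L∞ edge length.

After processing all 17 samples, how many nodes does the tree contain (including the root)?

Node count: 18

1. q=(14,18) nearest=0 d=16 new=(2,4) → add node 1 parent=0 cost=2
2. q=(6,43) nearest=1 d=39 new=(4,6) → add node 2 parent=1 cost=4
3. q=(7,23) nearest=2 d=17 new=(6,8) → add node 3 parent=2 cost=6
4. q=(13,32) nearest=3 d=24 new=(8,10) → add node 4 parent=3 cost=8
5. q=(5,12) nearest=4 d=3 new=(6,12) → add node 5 parent=4 cost=10
6. q=(14,48) nearest=5 d=36 new=(8,14) → add node 6 parent=5 cost=12
7. q=(3,46) nearest=6 d=32 new=(6,16) → add node 7 parent=6 cost=14
8. q=(14,38) nearest=7 d=22 new=(8,18) → add node 8 parent=7 cost=16
9. q=(3,4) nearest=1 d=1 new=(3,4) → add node 9 parent=1 cost=3
10. q=(9,50) nearest=8 d=32 new=(9,20) → add node 10 parent=8 cost=18
11. q=(5,7) nearest=2 d=1 new=(5,7) → add node 11 parent=2 cost=5
12. q=(14,43) nearest=10 d=23 new=(11,22) → add node 12 parent=10 cost=20
13. q=(9,21) nearest=10 d=1 new=(9,21) → add node 13 parent=10 cost=19
14. q=(1,27) nearest=10 d=8 new=(7,22) → add node 14 parent=10 cost=20
15. q=(14,29) nearest=12 d=7 new=(13,24) → add node 15 parent=12 cost=22
16. q=(10,31) nearest=15 d=7 new=(11,26) → add node 16 parent=15 cost=24
17. q=(13,25) nearest=15 d=1 new=(13,25) → add node 17 parent=15 cost=23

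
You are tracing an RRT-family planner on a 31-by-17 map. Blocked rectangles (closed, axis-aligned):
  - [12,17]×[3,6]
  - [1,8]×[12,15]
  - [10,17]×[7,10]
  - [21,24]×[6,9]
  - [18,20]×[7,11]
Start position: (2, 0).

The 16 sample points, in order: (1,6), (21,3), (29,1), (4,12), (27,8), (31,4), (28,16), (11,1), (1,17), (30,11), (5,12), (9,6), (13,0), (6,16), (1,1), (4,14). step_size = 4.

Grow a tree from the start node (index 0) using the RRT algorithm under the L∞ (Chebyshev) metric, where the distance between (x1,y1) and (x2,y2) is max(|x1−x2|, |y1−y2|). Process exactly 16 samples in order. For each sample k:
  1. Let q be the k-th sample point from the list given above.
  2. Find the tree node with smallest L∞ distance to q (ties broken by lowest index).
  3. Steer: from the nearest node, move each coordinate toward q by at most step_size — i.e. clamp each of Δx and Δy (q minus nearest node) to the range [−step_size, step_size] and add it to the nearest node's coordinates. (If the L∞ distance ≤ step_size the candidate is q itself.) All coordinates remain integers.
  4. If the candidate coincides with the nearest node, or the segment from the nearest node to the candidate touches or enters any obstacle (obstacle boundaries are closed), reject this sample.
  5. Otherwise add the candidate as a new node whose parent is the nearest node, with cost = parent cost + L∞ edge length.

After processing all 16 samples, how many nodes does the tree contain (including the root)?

Node count: 9

1. q=(1,6) nearest=0 d=6 new=(1,4) → add node 1 parent=0 cost=4
2. q=(21,3) nearest=0 d=19 new=(6,3) → add node 2 parent=0 cost=4
3. q=(29,1) nearest=2 d=23 new=(10,1) → add node 3 parent=2 cost=8
4. q=(4,12) nearest=1 d=8 new=(4,8) → add node 4 parent=1 cost=8
5. q=(27,8) nearest=3 d=17 new=(14,5) → blocked by [12,17]×[3,6], reject
6. q=(31,4) nearest=3 d=21 new=(14,4) → blocked by [12,17]×[3,6], reject
7. q=(28,16) nearest=3 d=18 new=(14,5) → blocked by [12,17]×[3,6], reject
8. q=(11,1) nearest=3 d=1 new=(11,1) → add node 5 parent=3 cost=9
9. q=(1,17) nearest=4 d=9 new=(1,12) → blocked by [1,8]×[12,15], reject
10. q=(30,11) nearest=5 d=19 new=(15,5) → blocked by [12,17]×[3,6], reject
11. q=(5,12) nearest=4 d=4 new=(5,12) → blocked by [1,8]×[12,15], reject
12. q=(9,6) nearest=2 d=3 new=(9,6) → add node 6 parent=2 cost=7
13. q=(13,0) nearest=5 d=2 new=(13,0) → add node 7 parent=5 cost=11
14. q=(6,16) nearest=4 d=8 new=(6,12) → blocked by [1,8]×[12,15], reject
15. q=(1,1) nearest=0 d=1 new=(1,1) → add node 8 parent=0 cost=1
16. q=(4,14) nearest=4 d=6 new=(4,12) → blocked by [1,8]×[12,15], reject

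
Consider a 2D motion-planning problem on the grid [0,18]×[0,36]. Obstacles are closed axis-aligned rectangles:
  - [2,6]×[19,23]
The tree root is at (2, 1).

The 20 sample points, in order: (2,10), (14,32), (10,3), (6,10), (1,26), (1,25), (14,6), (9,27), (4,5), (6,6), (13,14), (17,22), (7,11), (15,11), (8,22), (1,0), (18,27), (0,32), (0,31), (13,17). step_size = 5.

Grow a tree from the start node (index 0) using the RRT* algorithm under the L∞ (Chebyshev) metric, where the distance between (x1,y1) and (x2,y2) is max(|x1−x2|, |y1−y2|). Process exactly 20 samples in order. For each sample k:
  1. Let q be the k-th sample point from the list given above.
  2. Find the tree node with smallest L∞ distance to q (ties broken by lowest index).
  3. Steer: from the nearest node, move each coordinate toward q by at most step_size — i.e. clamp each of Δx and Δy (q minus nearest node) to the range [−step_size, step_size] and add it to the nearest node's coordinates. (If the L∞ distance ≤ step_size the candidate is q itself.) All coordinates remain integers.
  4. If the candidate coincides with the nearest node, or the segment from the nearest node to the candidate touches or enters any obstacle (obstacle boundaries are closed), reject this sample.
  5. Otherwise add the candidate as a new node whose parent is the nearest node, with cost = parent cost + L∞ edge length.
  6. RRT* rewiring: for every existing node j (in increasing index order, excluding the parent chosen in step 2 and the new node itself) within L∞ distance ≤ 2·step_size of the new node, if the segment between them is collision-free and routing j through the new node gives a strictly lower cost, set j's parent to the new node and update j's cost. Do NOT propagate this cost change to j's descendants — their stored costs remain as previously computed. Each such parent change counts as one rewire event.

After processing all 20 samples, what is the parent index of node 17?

1. q=(2,10) nearest=0 d=9 new=(2,6) → add node 1 parent=0 cost=5
2. q=(14,32) nearest=1 d=26 new=(7,11) → add node 2 parent=1 cost=10
3. q=(10,3) nearest=0 d=8 new=(7,3) → add node 3 parent=0 cost=5
4. q=(6,10) nearest=2 d=1 new=(6,10) → add node 4 parent=2 cost=11
5. q=(1,26) nearest=2 d=15 new=(2,16) → add node 5 parent=2 cost=15
6. q=(1,25) nearest=5 d=9 new=(1,21) → add node 6 parent=5 cost=20
7. q=(14,6) nearest=2 d=7 new=(12,6) → add node 7 parent=2 cost=15
8. q=(9,27) nearest=6 d=8 new=(6,26) → blocked by [2,6]×[19,23], reject
9. q=(4,5) nearest=1 d=2 new=(4,5) → add node 8 parent=1 cost=7
10. q=(6,6) nearest=8 d=2 new=(6,6) → add node 9 parent=8 cost=9
11. q=(13,14) nearest=2 d=6 new=(12,14) → add node 10 parent=2 cost=15
12. q=(17,22) nearest=10 d=8 new=(17,19) → add node 11 parent=10 cost=20
13. q=(7,11) nearest=2 d=0 → coincident, reject
14. q=(15,11) nearest=10 d=3 new=(15,11) → add node 12 parent=10 cost=18
15. q=(8,22) nearest=5 d=6 new=(7,21) → blocked by [2,6]×[19,23], reject
16. q=(1,0) nearest=0 d=1 new=(1,0) → add node 13 parent=0 cost=1; rewire 8→13 (6<7); rewire 9→13 (7<9)
17. q=(18,27) nearest=11 d=8 new=(18,24) → add node 14 parent=11 cost=25
18. q=(0,32) nearest=6 d=11 new=(0,26) → add node 15 parent=6 cost=25
19. q=(0,31) nearest=15 d=5 new=(0,31) → add node 16 parent=15 cost=30
20. q=(13,17) nearest=10 d=3 new=(13,17) → add node 17 parent=10 cost=18

Parent of node 17: 10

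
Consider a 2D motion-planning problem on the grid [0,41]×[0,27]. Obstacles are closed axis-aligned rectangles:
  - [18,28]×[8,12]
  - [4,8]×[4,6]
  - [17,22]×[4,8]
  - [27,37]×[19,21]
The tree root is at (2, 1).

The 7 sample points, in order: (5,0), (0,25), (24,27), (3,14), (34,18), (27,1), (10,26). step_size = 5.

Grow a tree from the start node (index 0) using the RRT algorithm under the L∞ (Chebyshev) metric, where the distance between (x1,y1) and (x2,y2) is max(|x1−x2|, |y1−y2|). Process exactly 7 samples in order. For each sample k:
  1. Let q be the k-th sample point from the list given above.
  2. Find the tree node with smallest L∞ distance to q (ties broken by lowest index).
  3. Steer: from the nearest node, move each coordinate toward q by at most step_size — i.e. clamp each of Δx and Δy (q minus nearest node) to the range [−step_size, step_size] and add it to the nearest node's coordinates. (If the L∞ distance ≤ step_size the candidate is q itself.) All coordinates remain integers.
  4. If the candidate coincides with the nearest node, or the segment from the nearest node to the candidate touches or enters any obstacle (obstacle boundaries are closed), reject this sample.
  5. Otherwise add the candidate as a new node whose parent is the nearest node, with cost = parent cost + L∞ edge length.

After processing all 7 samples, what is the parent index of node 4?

Parent of node 4: 3

1. q=(5,0) nearest=0 d=3 new=(5,0) → add node 1 parent=0 cost=3
2. q=(0,25) nearest=0 d=24 new=(0,6) → add node 2 parent=0 cost=5
3. q=(24,27) nearest=2 d=24 new=(5,11) → add node 3 parent=2 cost=10
4. q=(3,14) nearest=3 d=3 new=(3,14) → add node 4 parent=3 cost=13
5. q=(34,18) nearest=1 d=29 new=(10,5) → add node 5 parent=1 cost=8
6. q=(27,1) nearest=5 d=17 new=(15,1) → add node 6 parent=5 cost=13
7. q=(10,26) nearest=4 d=12 new=(8,19) → add node 7 parent=4 cost=18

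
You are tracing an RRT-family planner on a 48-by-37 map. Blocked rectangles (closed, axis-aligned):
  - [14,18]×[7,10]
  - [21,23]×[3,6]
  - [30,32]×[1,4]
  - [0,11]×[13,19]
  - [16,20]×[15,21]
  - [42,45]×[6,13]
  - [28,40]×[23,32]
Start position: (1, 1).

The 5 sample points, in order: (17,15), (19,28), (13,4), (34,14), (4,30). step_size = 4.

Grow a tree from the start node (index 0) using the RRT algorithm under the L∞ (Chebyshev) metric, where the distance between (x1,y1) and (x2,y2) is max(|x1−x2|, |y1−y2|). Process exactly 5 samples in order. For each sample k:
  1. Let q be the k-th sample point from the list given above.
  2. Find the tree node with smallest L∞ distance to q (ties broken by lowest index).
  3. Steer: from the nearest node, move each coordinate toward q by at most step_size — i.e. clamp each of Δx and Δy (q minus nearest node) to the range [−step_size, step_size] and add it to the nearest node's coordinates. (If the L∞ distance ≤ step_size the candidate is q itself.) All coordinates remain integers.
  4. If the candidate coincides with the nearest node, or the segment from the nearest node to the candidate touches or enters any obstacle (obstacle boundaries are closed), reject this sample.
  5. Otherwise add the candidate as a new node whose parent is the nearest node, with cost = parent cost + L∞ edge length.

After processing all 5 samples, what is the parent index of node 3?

1. q=(17,15) nearest=0 d=16 new=(5,5) → add node 1 parent=0 cost=4
2. q=(19,28) nearest=1 d=23 new=(9,9) → add node 2 parent=1 cost=8
3. q=(13,4) nearest=2 d=5 new=(13,5) → add node 3 parent=2 cost=12
4. q=(34,14) nearest=3 d=21 new=(17,9) → blocked by [14,18]×[7,10], reject
5. q=(4,30) nearest=2 d=21 new=(5,13) → blocked by [0,11]×[13,19], reject

Parent of node 3: 2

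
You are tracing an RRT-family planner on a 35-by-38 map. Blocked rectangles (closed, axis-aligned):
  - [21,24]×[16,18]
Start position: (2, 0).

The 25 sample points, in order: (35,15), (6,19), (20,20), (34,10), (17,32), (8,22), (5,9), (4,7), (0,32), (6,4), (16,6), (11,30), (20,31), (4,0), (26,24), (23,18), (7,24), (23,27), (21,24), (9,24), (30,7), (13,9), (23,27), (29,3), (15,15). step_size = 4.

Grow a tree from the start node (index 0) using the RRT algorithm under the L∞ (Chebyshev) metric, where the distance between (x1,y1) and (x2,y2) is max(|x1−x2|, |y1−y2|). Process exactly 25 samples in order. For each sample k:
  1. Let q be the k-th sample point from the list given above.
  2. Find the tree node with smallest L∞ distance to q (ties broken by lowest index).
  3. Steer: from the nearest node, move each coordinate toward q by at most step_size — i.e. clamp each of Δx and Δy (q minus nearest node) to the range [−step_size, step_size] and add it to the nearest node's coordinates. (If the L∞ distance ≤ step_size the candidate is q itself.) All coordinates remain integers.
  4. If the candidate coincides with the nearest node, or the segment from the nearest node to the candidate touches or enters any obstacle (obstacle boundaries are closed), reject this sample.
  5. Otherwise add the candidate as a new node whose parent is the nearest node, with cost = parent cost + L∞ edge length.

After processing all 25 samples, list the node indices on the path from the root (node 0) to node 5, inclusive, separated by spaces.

1. q=(35,15) nearest=0 d=33 new=(6,4) → add node 1 parent=0 cost=4
2. q=(6,19) nearest=1 d=15 new=(6,8) → add node 2 parent=1 cost=8
3. q=(20,20) nearest=2 d=14 new=(10,12) → add node 3 parent=2 cost=12
4. q=(34,10) nearest=3 d=24 new=(14,10) → add node 4 parent=3 cost=16
5. q=(17,32) nearest=3 d=20 new=(14,16) → add node 5 parent=3 cost=16
6. q=(8,22) nearest=5 d=6 new=(10,20) → add node 6 parent=5 cost=20
7. q=(5,9) nearest=2 d=1 new=(5,9) → add node 7 parent=2 cost=9
8. q=(4,7) nearest=2 d=2 new=(4,7) → add node 8 parent=2 cost=10
9. q=(0,32) nearest=6 d=12 new=(6,24) → add node 9 parent=6 cost=24
10. q=(6,4) nearest=1 d=0 → coincident, reject
11. q=(16,6) nearest=4 d=4 new=(16,6) → add node 10 parent=4 cost=20
12. q=(11,30) nearest=9 d=6 new=(10,28) → add node 11 parent=9 cost=28
13. q=(20,31) nearest=11 d=10 new=(14,31) → add node 12 parent=11 cost=32
14. q=(4,0) nearest=0 d=2 new=(4,0) → add node 13 parent=0 cost=2
15. q=(26,24) nearest=5 d=12 new=(18,20) → add node 14 parent=5 cost=20
16. q=(23,18) nearest=14 d=5 new=(22,18) → blocked by [21,24]×[16,18], reject
17. q=(7,24) nearest=9 d=1 new=(7,24) → add node 15 parent=9 cost=25
18. q=(23,27) nearest=14 d=7 new=(22,24) → add node 16 parent=14 cost=24
19. q=(21,24) nearest=16 d=1 new=(21,24) → add node 17 parent=16 cost=25
20. q=(9,24) nearest=15 d=2 new=(9,24) → add node 18 parent=15 cost=27
21. q=(30,7) nearest=14 d=13 new=(22,16) → blocked by [21,24]×[16,18], reject
22. q=(13,9) nearest=4 d=1 new=(13,9) → add node 19 parent=4 cost=17
23. q=(23,27) nearest=16 d=3 new=(23,27) → add node 20 parent=16 cost=27
24. q=(29,3) nearest=10 d=13 new=(20,3) → add node 21 parent=10 cost=24
25. q=(15,15) nearest=5 d=1 new=(15,15) → add node 22 parent=5 cost=17

Path: 0 1 2 3 5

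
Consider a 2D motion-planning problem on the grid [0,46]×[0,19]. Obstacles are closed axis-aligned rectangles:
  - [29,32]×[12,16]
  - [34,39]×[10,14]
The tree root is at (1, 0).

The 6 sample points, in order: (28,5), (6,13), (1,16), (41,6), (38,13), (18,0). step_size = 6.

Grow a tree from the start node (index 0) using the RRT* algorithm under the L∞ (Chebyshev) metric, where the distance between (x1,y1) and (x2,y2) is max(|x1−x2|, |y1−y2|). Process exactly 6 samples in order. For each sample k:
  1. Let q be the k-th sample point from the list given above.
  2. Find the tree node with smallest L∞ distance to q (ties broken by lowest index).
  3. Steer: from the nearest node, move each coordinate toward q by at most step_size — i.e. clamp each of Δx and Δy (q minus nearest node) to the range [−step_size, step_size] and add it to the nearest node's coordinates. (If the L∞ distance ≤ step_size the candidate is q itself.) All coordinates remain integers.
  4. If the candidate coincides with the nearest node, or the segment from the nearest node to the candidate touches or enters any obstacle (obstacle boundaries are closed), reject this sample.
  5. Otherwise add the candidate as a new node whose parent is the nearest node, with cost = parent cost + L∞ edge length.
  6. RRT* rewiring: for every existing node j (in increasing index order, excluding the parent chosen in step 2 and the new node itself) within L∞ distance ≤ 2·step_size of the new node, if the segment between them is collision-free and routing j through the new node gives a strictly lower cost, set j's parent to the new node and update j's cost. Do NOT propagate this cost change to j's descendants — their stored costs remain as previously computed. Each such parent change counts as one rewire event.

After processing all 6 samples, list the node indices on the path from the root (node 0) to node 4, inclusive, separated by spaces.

Path: 0 1 4

1. q=(28,5) nearest=0 d=27 new=(7,5) → add node 1 parent=0 cost=6
2. q=(6,13) nearest=1 d=8 new=(6,11) → add node 2 parent=1 cost=12
3. q=(1,16) nearest=2 d=5 new=(1,16) → add node 3 parent=2 cost=17
4. q=(41,6) nearest=1 d=34 new=(13,6) → add node 4 parent=1 cost=12
5. q=(38,13) nearest=4 d=25 new=(19,12) → add node 5 parent=4 cost=18
6. q=(18,0) nearest=4 d=6 new=(18,0) → add node 6 parent=4 cost=18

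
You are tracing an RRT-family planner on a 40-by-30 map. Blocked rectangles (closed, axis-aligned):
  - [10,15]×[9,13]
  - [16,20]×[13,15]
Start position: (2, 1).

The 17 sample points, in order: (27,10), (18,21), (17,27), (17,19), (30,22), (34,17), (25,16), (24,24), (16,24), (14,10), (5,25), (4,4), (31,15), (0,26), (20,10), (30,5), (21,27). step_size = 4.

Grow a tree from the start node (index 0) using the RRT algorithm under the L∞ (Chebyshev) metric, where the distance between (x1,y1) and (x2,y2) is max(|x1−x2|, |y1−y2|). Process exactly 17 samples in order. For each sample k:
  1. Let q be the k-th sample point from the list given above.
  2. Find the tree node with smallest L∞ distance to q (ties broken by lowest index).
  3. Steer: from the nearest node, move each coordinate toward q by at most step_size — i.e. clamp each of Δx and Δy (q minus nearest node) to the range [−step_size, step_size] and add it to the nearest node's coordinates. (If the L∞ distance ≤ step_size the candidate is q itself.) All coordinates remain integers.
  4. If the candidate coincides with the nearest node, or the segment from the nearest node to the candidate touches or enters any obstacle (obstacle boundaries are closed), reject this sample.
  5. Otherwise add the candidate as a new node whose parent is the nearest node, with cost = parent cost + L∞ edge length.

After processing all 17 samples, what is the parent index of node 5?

1. q=(27,10) nearest=0 d=25 new=(6,5) → add node 1 parent=0 cost=4
2. q=(18,21) nearest=1 d=16 new=(10,9) → blocked by [10,15]×[9,13], reject
3. q=(17,27) nearest=1 d=22 new=(10,9) → blocked by [10,15]×[9,13], reject
4. q=(17,19) nearest=1 d=14 new=(10,9) → blocked by [10,15]×[9,13], reject
5. q=(30,22) nearest=1 d=24 new=(10,9) → blocked by [10,15]×[9,13], reject
6. q=(34,17) nearest=1 d=28 new=(10,9) → blocked by [10,15]×[9,13], reject
7. q=(25,16) nearest=1 d=19 new=(10,9) → blocked by [10,15]×[9,13], reject
8. q=(24,24) nearest=1 d=19 new=(10,9) → blocked by [10,15]×[9,13], reject
9. q=(16,24) nearest=1 d=19 new=(10,9) → blocked by [10,15]×[9,13], reject
10. q=(14,10) nearest=1 d=8 new=(10,9) → blocked by [10,15]×[9,13], reject
11. q=(5,25) nearest=1 d=20 new=(5,9) → add node 2 parent=1 cost=8
12. q=(4,4) nearest=1 d=2 new=(4,4) → add node 3 parent=1 cost=6
13. q=(31,15) nearest=1 d=25 new=(10,9) → blocked by [10,15]×[9,13], reject
14. q=(0,26) nearest=2 d=17 new=(1,13) → add node 4 parent=2 cost=12
15. q=(20,10) nearest=1 d=14 new=(10,9) → blocked by [10,15]×[9,13], reject
16. q=(30,5) nearest=1 d=24 new=(10,5) → add node 5 parent=1 cost=8
17. q=(21,27) nearest=2 d=18 new=(9,13) → add node 6 parent=2 cost=12

Parent of node 5: 1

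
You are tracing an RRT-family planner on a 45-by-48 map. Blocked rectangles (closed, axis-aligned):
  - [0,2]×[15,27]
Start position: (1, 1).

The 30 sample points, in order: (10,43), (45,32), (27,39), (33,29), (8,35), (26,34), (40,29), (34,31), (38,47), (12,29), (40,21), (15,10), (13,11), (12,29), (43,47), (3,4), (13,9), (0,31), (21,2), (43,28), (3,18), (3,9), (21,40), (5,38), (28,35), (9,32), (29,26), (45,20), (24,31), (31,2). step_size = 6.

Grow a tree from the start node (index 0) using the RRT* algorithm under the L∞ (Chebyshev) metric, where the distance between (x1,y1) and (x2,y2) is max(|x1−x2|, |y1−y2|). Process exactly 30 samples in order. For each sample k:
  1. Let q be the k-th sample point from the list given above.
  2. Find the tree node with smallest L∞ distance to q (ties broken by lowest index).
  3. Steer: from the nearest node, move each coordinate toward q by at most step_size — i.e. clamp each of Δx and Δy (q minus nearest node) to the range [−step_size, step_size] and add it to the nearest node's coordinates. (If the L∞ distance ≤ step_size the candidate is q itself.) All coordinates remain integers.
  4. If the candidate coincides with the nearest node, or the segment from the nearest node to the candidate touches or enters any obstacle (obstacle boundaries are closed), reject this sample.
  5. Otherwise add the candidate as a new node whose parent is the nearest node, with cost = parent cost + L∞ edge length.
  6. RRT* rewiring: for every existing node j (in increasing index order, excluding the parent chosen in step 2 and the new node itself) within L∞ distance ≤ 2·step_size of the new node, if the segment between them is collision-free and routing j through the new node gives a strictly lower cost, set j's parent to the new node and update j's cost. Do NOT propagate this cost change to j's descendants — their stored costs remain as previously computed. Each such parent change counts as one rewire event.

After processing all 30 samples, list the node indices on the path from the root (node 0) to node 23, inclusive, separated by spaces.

1. q=(10,43) nearest=0 d=42 new=(7,7) → add node 1 parent=0 cost=6
2. q=(45,32) nearest=1 d=38 new=(13,13) → add node 2 parent=1 cost=12
3. q=(27,39) nearest=2 d=26 new=(19,19) → add node 3 parent=2 cost=18
4. q=(33,29) nearest=3 d=14 new=(25,25) → add node 4 parent=3 cost=24
5. q=(8,35) nearest=3 d=16 new=(13,25) → add node 5 parent=3 cost=24
6. q=(26,34) nearest=4 d=9 new=(26,31) → add node 6 parent=4 cost=30
7. q=(40,29) nearest=6 d=14 new=(32,29) → add node 7 parent=6 cost=36
8. q=(34,31) nearest=7 d=2 new=(34,31) → add node 8 parent=7 cost=38
9. q=(38,47) nearest=6 d=16 new=(32,37) → add node 9 parent=6 cost=36
10. q=(12,29) nearest=5 d=4 new=(12,29) → add node 10 parent=5 cost=28
11. q=(40,21) nearest=7 d=8 new=(38,23) → add node 11 parent=7 cost=42
12. q=(15,10) nearest=2 d=3 new=(15,10) → add node 12 parent=2 cost=15
13. q=(13,11) nearest=2 d=2 new=(13,11) → add node 13 parent=2 cost=14
14. q=(12,29) nearest=10 d=0 → coincident, reject
15. q=(43,47) nearest=9 d=11 new=(38,43) → add node 14 parent=9 cost=42
16. q=(3,4) nearest=0 d=3 new=(3,4) → add node 15 parent=0 cost=3; rewire 13→15 (13<14)
17. q=(13,9) nearest=12 d=2 new=(13,9) → add node 16 parent=12 cost=17
18. q=(0,31) nearest=10 d=12 new=(6,31) → add node 17 parent=10 cost=34
19. q=(21,2) nearest=12 d=8 new=(21,4) → add node 18 parent=12 cost=21
20. q=(43,28) nearest=11 d=5 new=(43,28) → add node 19 parent=11 cost=47
21. q=(3,18) nearest=2 d=10 new=(7,18) → add node 20 parent=2 cost=18
22. q=(3,9) nearest=1 d=4 new=(3,9) → add node 21 parent=1 cost=10
23. q=(21,40) nearest=6 d=9 new=(21,37) → add node 22 parent=6 cost=36
24. q=(5,38) nearest=17 d=7 new=(5,37) → add node 23 parent=17 cost=40
25. q=(28,35) nearest=6 d=4 new=(28,35) → add node 24 parent=6 cost=34
26. q=(9,32) nearest=10 d=3 new=(9,32) → add node 25 parent=10 cost=31; rewire 23→25 (36<40)
27. q=(29,26) nearest=7 d=3 new=(29,26) → add node 26 parent=7 cost=39
28. q=(45,20) nearest=11 d=7 new=(44,20) → add node 27 parent=11 cost=48
29. q=(24,31) nearest=6 d=2 new=(24,31) → add node 28 parent=6 cost=32; rewire 26→28 (37<39)
30. q=(31,2) nearest=18 d=10 new=(27,2) → add node 29 parent=18 cost=27

Path: 0 1 2 3 5 10 25 23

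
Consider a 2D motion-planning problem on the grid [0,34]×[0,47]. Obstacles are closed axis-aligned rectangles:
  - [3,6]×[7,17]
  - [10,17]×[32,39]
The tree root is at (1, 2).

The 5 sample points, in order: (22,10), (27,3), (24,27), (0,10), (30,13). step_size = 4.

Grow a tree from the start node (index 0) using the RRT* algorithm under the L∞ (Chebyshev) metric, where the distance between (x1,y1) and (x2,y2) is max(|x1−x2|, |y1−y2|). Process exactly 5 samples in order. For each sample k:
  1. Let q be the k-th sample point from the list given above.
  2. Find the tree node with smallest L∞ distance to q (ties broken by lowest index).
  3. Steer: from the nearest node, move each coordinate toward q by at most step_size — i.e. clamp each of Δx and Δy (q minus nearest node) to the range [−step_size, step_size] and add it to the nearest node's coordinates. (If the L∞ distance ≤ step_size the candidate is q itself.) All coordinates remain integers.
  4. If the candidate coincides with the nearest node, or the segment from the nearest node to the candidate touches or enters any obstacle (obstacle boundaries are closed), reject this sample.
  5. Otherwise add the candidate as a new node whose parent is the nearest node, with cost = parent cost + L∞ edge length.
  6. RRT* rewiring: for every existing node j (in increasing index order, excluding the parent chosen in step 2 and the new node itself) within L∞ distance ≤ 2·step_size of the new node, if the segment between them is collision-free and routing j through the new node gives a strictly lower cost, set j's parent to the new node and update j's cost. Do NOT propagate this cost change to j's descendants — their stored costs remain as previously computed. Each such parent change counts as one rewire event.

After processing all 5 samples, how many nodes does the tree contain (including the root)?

Node count: 4

1. q=(22,10) nearest=0 d=21 new=(5,6) → add node 1 parent=0 cost=4
2. q=(27,3) nearest=1 d=22 new=(9,3) → add node 2 parent=1 cost=8
3. q=(24,27) nearest=1 d=21 new=(9,10) → blocked by [3,6]×[7,17], reject
4. q=(0,10) nearest=1 d=5 new=(1,10) → blocked by [3,6]×[7,17], reject
5. q=(30,13) nearest=2 d=21 new=(13,7) → add node 3 parent=2 cost=12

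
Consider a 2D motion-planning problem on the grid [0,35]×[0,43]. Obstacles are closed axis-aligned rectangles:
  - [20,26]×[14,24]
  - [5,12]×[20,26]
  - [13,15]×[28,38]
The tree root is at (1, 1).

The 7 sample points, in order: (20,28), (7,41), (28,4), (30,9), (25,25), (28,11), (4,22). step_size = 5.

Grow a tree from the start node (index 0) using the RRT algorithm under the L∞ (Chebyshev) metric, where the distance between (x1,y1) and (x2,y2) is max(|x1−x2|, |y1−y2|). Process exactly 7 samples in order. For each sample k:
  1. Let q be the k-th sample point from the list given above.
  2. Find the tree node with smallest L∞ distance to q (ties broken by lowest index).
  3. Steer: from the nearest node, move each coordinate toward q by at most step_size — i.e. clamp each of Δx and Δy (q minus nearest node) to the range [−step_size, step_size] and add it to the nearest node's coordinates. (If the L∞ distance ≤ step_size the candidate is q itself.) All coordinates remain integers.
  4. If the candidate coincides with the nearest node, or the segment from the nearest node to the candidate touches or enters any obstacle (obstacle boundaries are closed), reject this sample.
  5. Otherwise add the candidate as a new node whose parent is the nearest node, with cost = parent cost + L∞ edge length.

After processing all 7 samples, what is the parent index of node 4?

Parent of node 4: 3

1. q=(20,28) nearest=0 d=27 new=(6,6) → add node 1 parent=0 cost=5
2. q=(7,41) nearest=1 d=35 new=(7,11) → add node 2 parent=1 cost=10
3. q=(28,4) nearest=2 d=21 new=(12,6) → add node 3 parent=2 cost=15
4. q=(30,9) nearest=3 d=18 new=(17,9) → add node 4 parent=3 cost=20
5. q=(25,25) nearest=4 d=16 new=(22,14) → blocked by [20,26]×[14,24], reject
6. q=(28,11) nearest=4 d=11 new=(22,11) → add node 5 parent=4 cost=25
7. q=(4,22) nearest=2 d=11 new=(4,16) → add node 6 parent=2 cost=15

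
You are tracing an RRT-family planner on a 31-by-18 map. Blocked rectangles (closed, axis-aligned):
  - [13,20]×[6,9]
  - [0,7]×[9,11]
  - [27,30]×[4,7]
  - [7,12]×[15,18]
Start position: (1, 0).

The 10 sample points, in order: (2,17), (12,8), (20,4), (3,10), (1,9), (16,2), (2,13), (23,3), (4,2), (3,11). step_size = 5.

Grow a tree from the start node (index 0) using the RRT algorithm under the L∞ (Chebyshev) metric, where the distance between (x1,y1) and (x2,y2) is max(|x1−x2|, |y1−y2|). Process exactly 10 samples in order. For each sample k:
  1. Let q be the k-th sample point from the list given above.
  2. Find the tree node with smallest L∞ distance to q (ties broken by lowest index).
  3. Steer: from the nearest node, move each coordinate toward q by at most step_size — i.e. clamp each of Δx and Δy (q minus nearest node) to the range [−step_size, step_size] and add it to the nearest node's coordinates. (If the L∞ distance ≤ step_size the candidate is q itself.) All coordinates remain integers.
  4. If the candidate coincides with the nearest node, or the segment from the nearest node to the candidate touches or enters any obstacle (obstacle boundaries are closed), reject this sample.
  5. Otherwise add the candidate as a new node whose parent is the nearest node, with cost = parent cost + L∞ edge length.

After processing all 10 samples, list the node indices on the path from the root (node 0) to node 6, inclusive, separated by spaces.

Path: 0 6

1. q=(2,17) nearest=0 d=17 new=(2,5) → add node 1 parent=0 cost=5
2. q=(12,8) nearest=1 d=10 new=(7,8) → add node 2 parent=1 cost=10
3. q=(20,4) nearest=2 d=13 new=(12,4) → add node 3 parent=2 cost=15
4. q=(3,10) nearest=2 d=4 new=(3,10) → blocked by [0,7]×[9,11], reject
5. q=(1,9) nearest=1 d=4 new=(1,9) → blocked by [0,7]×[9,11], reject
6. q=(16,2) nearest=3 d=4 new=(16,2) → add node 4 parent=3 cost=19
7. q=(2,13) nearest=2 d=5 new=(2,13) → blocked by [0,7]×[9,11], reject
8. q=(23,3) nearest=4 d=7 new=(21,3) → add node 5 parent=4 cost=24
9. q=(4,2) nearest=0 d=3 new=(4,2) → add node 6 parent=0 cost=3
10. q=(3,11) nearest=2 d=4 new=(3,11) → blocked by [0,7]×[9,11], reject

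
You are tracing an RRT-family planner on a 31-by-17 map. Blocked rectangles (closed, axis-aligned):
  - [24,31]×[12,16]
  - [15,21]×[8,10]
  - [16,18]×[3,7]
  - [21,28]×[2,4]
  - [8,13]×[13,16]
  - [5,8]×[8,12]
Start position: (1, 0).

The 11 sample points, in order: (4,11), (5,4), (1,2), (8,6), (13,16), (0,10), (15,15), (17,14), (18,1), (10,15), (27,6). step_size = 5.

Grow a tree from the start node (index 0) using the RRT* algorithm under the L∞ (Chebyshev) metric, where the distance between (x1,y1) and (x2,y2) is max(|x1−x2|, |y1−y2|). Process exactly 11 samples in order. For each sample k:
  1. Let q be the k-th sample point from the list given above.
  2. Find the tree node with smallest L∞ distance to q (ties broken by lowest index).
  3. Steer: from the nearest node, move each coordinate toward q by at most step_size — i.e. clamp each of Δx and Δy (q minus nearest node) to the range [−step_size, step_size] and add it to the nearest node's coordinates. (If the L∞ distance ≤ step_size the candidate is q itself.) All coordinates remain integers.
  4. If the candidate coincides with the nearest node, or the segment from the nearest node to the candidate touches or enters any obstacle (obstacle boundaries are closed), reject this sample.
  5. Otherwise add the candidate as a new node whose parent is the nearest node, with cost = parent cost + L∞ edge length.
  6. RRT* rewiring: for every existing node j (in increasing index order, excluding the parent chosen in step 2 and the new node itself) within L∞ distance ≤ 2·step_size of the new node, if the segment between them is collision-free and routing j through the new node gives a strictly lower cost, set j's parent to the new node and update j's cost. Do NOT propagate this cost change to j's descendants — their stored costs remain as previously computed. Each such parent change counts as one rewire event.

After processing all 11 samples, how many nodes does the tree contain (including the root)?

1. q=(4,11) nearest=0 d=11 new=(4,5) → add node 1 parent=0 cost=5
2. q=(5,4) nearest=1 d=1 new=(5,4) → add node 2 parent=1 cost=6
3. q=(1,2) nearest=0 d=2 new=(1,2) → add node 3 parent=0 cost=2
4. q=(8,6) nearest=2 d=3 new=(8,6) → add node 4 parent=2 cost=9
5. q=(13,16) nearest=4 d=10 new=(13,11) → add node 5 parent=4 cost=14
6. q=(0,10) nearest=1 d=5 new=(0,10) → add node 6 parent=1 cost=10
7. q=(15,15) nearest=5 d=4 new=(15,15) → add node 7 parent=5 cost=18
8. q=(17,14) nearest=7 d=2 new=(17,14) → add node 8 parent=7 cost=20
9. q=(18,1) nearest=4 d=10 new=(13,1) → add node 9 parent=4 cost=14
10. q=(10,15) nearest=5 d=4 new=(10,15) → blocked by [8,13]×[13,16], reject
11. q=(27,6) nearest=8 d=10 new=(22,9) → blocked by [15,21]×[8,10], reject

Node count: 10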